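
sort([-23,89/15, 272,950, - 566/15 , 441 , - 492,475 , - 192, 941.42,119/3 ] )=[-492,-192,-566/15, - 23, 89/15 , 119/3 , 272,441, 475 , 941.42,950] 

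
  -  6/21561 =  - 1 + 7185/7187 = -0.00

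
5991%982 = 99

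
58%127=58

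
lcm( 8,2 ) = 8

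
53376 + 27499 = 80875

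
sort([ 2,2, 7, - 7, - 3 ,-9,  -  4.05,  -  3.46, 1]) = [ -9,-7,- 4.05,  -  3.46,-3,1, 2, 2 , 7 ]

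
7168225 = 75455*95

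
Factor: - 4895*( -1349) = 5^1 * 11^1 * 19^1*71^1*89^1 =6603355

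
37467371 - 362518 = 37104853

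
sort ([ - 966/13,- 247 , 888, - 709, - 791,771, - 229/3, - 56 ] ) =[-791,  -  709, - 247, - 229/3, - 966/13, - 56, 771,888 ] 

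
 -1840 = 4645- 6485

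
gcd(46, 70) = 2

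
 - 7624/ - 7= 1089 + 1/7 = 1089.14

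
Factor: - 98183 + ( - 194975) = - 293158 = -2^1*23^1*6373^1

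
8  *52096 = 416768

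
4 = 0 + 4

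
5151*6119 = 31518969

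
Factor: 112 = 2^4*7^1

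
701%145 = 121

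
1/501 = 1/501=0.00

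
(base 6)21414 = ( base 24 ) 53a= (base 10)2962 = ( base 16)b92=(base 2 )101110010010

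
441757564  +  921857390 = 1363614954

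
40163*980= 39359740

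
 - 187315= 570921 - 758236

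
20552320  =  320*64226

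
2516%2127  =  389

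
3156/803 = 3156/803 = 3.93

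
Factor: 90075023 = 619^1*145517^1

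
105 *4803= 504315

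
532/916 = 133/229 = 0.58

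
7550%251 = 20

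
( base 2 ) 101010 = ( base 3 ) 1120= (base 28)1e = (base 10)42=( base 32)1A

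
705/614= 705/614 = 1.15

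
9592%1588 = 64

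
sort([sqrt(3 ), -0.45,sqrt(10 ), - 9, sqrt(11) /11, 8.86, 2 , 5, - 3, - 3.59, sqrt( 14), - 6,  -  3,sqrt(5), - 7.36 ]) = [-9, - 7.36, - 6, - 3.59, - 3, - 3, - 0.45,sqrt(11 )/11,sqrt(3), 2, sqrt (5 ), sqrt(10 ),sqrt( 14), 5, 8.86]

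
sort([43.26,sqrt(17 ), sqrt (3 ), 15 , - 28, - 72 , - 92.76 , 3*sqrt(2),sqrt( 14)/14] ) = [ - 92.76,-72, - 28, sqrt( 14 )/14,sqrt(3),sqrt ( 17),3*sqrt( 2),15, 43.26] 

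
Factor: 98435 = 5^1*19687^1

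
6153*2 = 12306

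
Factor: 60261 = 3^1*53^1*379^1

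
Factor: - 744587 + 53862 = - 690725 = -5^2*7^1*3947^1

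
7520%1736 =576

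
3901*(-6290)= -24537290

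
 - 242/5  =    -  242/5 = - 48.40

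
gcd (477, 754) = 1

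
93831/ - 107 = -93831/107 = - 876.93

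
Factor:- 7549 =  - 7549^1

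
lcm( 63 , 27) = 189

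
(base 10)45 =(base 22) 21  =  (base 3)1200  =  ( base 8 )55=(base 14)33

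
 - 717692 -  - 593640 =  -  124052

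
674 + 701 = 1375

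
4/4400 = 1/1100  =  0.00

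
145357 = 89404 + 55953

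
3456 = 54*64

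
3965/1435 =793/287 = 2.76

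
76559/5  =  76559/5 = 15311.80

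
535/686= 535/686  =  0.78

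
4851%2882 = 1969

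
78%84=78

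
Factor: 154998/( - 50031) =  - 2^1*3^(-1)* 17^( - 1 )*79^1= - 158/51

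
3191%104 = 71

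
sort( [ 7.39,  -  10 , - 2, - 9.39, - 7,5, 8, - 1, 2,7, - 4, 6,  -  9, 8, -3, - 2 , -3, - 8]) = [ - 10,-9.39, - 9, - 8, - 7,  -  4, -3,-3, - 2, - 2, -1,2,5, 6, 7, 7.39,8, 8]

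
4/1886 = 2/943 =0.00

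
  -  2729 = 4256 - 6985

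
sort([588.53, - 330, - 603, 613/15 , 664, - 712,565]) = [ - 712, - 603,-330,613/15, 565, 588.53, 664]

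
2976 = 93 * 32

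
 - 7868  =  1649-9517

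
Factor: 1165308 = 2^2*3^1*19^2*269^1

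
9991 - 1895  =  8096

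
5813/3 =1937 + 2/3 = 1937.67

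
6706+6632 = 13338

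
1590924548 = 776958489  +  813966059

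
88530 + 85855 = 174385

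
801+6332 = 7133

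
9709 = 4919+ 4790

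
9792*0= 0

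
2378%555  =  158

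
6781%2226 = 103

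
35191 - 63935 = - 28744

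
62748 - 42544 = 20204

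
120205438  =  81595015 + 38610423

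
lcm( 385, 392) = 21560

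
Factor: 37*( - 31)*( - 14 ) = 2^1*7^1*31^1*37^1= 16058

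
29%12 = 5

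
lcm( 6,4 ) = 12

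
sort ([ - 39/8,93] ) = [ - 39/8,  93]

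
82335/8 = 82335/8 = 10291.88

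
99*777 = 76923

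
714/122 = 5+52/61 = 5.85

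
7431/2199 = 3 + 278/733= 3.38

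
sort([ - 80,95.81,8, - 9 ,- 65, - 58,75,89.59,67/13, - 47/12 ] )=[ - 80, -65, - 58, - 9, - 47/12, 67/13,  8, 75,89.59, 95.81]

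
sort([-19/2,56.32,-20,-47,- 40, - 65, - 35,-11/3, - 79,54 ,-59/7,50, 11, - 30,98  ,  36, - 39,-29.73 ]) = [ - 79, - 65,- 47,-40,-39, - 35,-30 , - 29.73,-20,- 19/2, - 59/7, - 11/3,11, 36,50,  54,56.32,98]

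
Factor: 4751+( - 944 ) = 3807 =3^4*47^1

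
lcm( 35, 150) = 1050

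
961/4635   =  961/4635 = 0.21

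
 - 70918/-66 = 1074 + 17/33 = 1074.52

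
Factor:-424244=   -2^2 *67^1 *1583^1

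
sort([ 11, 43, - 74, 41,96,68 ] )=[- 74, 11,  41, 43, 68, 96]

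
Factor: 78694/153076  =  73/142  =  2^( - 1)*71^( -1 )*73^1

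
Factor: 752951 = 19^1*23^1* 1723^1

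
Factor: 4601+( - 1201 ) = 3400 = 2^3*5^2*17^1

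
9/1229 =9/1229 =0.01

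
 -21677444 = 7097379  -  28774823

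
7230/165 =482/11=43.82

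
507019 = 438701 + 68318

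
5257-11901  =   - 6644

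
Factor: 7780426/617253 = 2^1 * 3^( - 1 ) *7^(-2 )*13^( - 1)*17^( - 1)*19^( - 1 )*151^1*25763^1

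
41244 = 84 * 491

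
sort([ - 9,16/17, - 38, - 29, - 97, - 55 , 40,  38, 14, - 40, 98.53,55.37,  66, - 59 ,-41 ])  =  [ - 97, - 59, - 55, - 41 , - 40, - 38, - 29, - 9,16/17, 14, 38,  40,55.37,66,98.53 ]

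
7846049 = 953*8233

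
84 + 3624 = 3708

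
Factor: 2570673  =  3^1*7^1*163^1 * 751^1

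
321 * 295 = 94695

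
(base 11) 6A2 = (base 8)1506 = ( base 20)21i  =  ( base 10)838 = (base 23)1da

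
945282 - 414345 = 530937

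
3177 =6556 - 3379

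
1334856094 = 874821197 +460034897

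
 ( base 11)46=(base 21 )28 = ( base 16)32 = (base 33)1h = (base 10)50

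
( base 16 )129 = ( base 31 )9I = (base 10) 297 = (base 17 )108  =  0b100101001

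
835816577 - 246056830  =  589759747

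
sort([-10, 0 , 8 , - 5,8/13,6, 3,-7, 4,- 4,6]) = [ - 10, - 7, - 5, - 4, 0,  8/13,3, 4, 6,6,8]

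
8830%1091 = 102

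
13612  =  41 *332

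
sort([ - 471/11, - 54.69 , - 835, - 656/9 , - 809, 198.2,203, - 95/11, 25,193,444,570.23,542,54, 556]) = [ - 835, - 809, - 656/9, - 54.69, - 471/11, -95/11 , 25,54,193, 198.2, 203 , 444,542,556,570.23 ]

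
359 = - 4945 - - 5304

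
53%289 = 53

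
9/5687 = 9/5687 = 0.00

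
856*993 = 850008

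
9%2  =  1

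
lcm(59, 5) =295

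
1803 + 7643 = 9446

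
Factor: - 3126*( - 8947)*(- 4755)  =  -2^1 * 3^2*5^1*23^1 * 317^1*389^1*521^1 = - 132989371110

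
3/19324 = 3/19324 = 0.00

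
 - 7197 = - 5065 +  - 2132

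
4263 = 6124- 1861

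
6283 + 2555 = 8838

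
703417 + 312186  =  1015603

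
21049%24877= 21049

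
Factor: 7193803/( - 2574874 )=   -  2^(-1)*829^( - 1) * 1453^1*1553^(-1)* 4951^1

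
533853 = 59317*9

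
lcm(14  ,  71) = 994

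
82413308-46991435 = 35421873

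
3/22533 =1/7511 =0.00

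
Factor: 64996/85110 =2^1 *3^( - 1)*5^(  -  1 ) * 2837^( - 1 )*16249^1=32498/42555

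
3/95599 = 3/95599 = 0.00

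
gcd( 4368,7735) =91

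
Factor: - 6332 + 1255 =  - 5077^1 = -5077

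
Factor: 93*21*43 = 83979= 3^2 * 7^1* 31^1*43^1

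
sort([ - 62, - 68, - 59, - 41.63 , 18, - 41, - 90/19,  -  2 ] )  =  [ - 68, - 62, - 59 , - 41.63, - 41, - 90/19, - 2 , 18]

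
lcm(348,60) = 1740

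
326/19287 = 326/19287 =0.02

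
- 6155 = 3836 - 9991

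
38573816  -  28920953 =9652863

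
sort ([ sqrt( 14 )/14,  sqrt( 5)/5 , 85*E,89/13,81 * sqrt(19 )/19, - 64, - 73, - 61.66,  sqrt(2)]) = [ - 73, - 64, - 61.66,sqrt( 14)/14, sqrt(5 )/5 , sqrt(2 ),89/13,81*sqrt(19)/19, 85*E ]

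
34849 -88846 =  - 53997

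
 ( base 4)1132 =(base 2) 1011110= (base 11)86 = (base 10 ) 94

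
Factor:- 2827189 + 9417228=6590039^1 = 6590039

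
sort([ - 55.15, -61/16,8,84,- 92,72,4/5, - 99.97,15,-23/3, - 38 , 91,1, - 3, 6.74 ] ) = [ - 99.97,-92, - 55.15, - 38,-23/3, - 61/16, - 3,  4/5,  1, 6.74,8,15, 72,84, 91]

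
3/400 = 3/400  =  0.01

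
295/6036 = 295/6036 = 0.05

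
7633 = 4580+3053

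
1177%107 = 0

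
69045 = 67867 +1178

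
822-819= 3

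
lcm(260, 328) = 21320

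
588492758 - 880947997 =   -  292455239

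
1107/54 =20 + 1/2  =  20.50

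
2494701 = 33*75597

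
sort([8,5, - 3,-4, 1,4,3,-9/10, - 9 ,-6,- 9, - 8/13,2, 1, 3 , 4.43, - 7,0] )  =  [ - 9 , - 9, - 7, - 6, - 4, - 3, - 9/10, - 8/13, 0, 1,1,2, 3 , 3,4,4.43, 5,  8]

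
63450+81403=144853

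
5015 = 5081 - 66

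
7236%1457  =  1408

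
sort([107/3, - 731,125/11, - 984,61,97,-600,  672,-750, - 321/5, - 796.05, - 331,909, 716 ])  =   [ - 984, - 796.05,-750, - 731, - 600, - 331, - 321/5,125/11,107/3, 61, 97,672,716,909] 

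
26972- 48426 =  - 21454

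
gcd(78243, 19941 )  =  3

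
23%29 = 23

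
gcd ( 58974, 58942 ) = 2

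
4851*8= 38808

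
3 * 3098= 9294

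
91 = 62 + 29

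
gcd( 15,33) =3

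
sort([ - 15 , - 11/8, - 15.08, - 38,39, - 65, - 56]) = [ - 65, - 56,  -  38,- 15.08, - 15, - 11/8,  39]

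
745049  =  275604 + 469445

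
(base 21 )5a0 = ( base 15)AB0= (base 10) 2415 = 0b100101101111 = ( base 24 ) 44f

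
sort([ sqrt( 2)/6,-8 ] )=[-8, sqrt( 2 )/6] 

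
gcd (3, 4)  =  1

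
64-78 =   -  14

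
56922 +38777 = 95699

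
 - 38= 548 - 586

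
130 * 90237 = 11730810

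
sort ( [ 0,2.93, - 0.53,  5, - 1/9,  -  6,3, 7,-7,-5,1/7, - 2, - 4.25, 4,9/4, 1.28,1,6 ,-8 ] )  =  [-8, - 7 , - 6, - 5, - 4.25, - 2, -0.53 , - 1/9,0,1/7, 1, 1.28,9/4 , 2.93,3,4,5,6, 7 ] 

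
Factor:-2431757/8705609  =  -11^( - 1)*791419^ ( - 1)*2431757^1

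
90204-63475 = 26729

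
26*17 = 442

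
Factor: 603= 3^2*67^1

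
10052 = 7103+2949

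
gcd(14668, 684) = 76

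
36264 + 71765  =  108029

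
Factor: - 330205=-5^1*66041^1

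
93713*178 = 16680914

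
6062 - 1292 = 4770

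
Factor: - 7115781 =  - 3^1 * 2371927^1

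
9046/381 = 9046/381 = 23.74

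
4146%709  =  601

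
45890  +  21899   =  67789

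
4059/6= 676 + 1/2 =676.50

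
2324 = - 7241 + 9565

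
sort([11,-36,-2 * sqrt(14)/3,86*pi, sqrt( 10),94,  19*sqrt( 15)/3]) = [ - 36, -2 * sqrt( 14 )/3,sqrt ( 10 ),11,19 * sqrt(15)/3,94,86*pi]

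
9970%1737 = 1285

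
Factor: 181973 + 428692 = 610665 = 3^1 * 5^1*11^1*3701^1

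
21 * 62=1302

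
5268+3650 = 8918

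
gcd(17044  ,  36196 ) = 4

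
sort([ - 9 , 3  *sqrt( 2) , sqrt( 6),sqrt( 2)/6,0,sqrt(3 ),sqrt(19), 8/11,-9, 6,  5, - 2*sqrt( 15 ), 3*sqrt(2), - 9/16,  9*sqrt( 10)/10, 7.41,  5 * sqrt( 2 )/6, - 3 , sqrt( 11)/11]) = [ - 9, - 9 , - 2*sqrt( 15), - 3, - 9/16,0, sqrt(2) /6, sqrt(11)/11,8/11, 5 * sqrt( 2)/6,sqrt(3),sqrt( 6 ) , 9*sqrt(10 )/10,3 * sqrt ( 2),  3* sqrt(2),sqrt (19 ), 5  ,  6 , 7.41 ]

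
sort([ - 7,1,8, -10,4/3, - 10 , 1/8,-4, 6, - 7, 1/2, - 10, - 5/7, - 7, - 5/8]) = [ - 10, - 10,-10, - 7, - 7, - 7, - 4, - 5/7, - 5/8,  1/8,1/2, 1, 4/3,6,8]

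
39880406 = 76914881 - 37034475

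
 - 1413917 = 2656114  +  -4070031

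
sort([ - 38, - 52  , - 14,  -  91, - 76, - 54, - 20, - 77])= [ - 91, - 77, - 76 , - 54 , - 52, - 38, - 20, - 14] 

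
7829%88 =85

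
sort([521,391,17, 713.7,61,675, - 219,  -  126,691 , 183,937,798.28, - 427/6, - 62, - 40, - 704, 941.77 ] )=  [ - 704, - 219, - 126, -427/6, - 62,-40,17, 61, 183, 391, 521,675,691,713.7, 798.28, 937, 941.77 ]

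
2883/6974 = 2883/6974 = 0.41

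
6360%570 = 90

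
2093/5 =418 + 3/5=418.60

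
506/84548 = 11/1838 = 0.01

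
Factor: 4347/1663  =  3^3*7^1*23^1*1663^ ( - 1) 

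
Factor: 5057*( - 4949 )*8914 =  - 223091507002 =- 2^1*7^2*13^1  *101^1*389^1*4457^1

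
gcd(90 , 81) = 9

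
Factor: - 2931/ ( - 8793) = 1/3 = 3^( - 1)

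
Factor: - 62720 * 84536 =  - 2^11*5^1 * 7^2 * 10567^1  =  - 5302097920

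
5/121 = 5/121= 0.04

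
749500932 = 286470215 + 463030717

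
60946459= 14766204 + 46180255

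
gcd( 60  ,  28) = 4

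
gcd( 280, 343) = 7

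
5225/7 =746 + 3/7 = 746.43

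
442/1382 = 221/691 = 0.32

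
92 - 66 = 26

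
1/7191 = 1/7191 = 0.00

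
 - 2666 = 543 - 3209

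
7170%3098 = 974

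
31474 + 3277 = 34751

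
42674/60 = 21337/30 =711.23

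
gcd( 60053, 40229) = 7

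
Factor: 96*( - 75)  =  -2^5*3^2*5^2  =  -7200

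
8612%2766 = 314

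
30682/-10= -3069 + 4/5=-  3068.20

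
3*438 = 1314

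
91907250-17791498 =74115752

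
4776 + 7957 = 12733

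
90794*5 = 453970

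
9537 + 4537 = 14074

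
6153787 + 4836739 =10990526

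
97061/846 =97061/846 = 114.73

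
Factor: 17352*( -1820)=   -  2^5*3^2* 5^1*7^1*13^1*241^1 = - 31580640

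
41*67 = 2747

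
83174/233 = 83174/233 = 356.97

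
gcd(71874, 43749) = 9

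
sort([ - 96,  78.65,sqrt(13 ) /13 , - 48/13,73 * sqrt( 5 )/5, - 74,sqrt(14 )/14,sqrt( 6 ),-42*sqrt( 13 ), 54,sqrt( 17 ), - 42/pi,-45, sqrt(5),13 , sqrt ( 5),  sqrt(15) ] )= [-42 * sqrt( 13),-96, -74, - 45, -42/pi, - 48/13, sqrt(14)/14,sqrt(13)/13, sqrt(5),sqrt( 5),sqrt(6), sqrt(15 ), sqrt( 17), 13, 73*sqrt( 5 ) /5, 54, 78.65]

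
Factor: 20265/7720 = 2^ ( - 3 )*3^1*7^1= 21/8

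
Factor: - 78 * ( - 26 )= 2^2*3^1 * 13^2 = 2028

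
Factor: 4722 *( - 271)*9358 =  - 11975076996 = - 2^2*3^1*271^1*787^1*4679^1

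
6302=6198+104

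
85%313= 85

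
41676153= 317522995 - 275846842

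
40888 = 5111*8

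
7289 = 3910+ 3379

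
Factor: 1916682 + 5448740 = 7365422 = 2^1*347^1*10613^1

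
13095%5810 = 1475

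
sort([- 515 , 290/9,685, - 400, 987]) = [ - 515, - 400,290/9,685, 987]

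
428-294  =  134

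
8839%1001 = 831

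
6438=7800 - 1362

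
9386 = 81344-71958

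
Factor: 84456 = 2^3*  3^3*17^1*23^1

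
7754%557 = 513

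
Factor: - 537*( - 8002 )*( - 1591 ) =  - 6836644734=- 2^1*3^1 * 37^1*43^1*179^1*4001^1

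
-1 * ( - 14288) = 14288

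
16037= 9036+7001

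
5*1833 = 9165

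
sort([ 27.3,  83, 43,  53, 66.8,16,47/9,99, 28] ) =[47/9, 16,27.3 , 28, 43, 53 , 66.8,83, 99]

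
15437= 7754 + 7683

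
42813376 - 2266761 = 40546615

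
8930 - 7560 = 1370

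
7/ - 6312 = -7/6312 = - 0.00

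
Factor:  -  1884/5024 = -3/8 = - 2^( - 3)*3^1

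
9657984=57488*168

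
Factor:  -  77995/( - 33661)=95/41 = 5^1*19^1*41^( - 1 ) 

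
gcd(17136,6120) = 1224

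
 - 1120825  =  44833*( - 25)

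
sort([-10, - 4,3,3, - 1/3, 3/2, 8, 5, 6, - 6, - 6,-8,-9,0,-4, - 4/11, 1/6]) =[  -  10, - 9, - 8, - 6, - 6,-4, - 4, - 4/11,- 1/3,  0, 1/6, 3/2, 3, 3, 5, 6,8]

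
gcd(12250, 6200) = 50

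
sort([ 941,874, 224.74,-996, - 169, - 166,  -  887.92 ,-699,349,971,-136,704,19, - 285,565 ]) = [-996,-887.92, - 699, - 285, - 169, - 166, - 136,  19,224.74, 349, 565,704,874,  941,971]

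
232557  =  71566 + 160991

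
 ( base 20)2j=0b111011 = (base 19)32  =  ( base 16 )3b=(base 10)59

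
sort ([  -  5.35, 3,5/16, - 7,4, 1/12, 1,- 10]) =[ - 10, - 7,-5.35, 1/12, 5/16,1 , 3, 4]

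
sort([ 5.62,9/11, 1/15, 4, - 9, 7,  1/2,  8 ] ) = [ - 9,1/15,1/2 , 9/11,4, 5.62,7 , 8 ] 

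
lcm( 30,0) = 0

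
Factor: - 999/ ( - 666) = 3/2 = 2^( - 1)*3^1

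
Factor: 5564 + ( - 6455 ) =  - 891 =- 3^4*11^1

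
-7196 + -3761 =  - 10957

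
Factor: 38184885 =3^3*5^1*282851^1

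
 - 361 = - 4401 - - 4040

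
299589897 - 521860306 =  - 222270409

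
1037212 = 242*4286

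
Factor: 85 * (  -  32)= - 2^5*5^1 * 17^1 = - 2720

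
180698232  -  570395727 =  - 389697495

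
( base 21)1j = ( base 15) 2A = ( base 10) 40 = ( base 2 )101000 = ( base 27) 1d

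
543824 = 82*6632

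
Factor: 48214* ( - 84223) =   -  2^1*24107^1*84223^1  =  - 4060727722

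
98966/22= 49483/11 = 4498.45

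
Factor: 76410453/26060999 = 3^1*7^3 * 74257^1*26060999^(-1)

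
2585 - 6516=-3931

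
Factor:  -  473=-11^1*43^1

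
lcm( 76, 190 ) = 380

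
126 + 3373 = 3499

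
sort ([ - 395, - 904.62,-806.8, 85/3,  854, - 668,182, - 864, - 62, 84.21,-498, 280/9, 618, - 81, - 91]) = [ - 904.62, - 864, - 806.8,-668,  -  498, - 395, - 91, - 81,  -  62, 85/3 , 280/9,  84.21, 182,618, 854 ]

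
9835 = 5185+4650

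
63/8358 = 3/398 = 0.01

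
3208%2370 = 838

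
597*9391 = 5606427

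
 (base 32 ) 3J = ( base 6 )311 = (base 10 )115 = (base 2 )1110011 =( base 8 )163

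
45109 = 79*571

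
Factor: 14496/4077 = 32/9 =2^5 *3^( - 2)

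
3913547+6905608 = 10819155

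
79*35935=2838865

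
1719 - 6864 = -5145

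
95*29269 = 2780555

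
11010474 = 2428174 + 8582300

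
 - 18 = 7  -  25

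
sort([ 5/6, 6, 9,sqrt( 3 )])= [ 5/6, sqrt(3 ), 6,9 ]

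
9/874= 9/874= 0.01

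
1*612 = 612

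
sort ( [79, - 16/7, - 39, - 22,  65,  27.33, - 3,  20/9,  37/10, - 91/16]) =[ -39 , - 22, -91/16,-3, - 16/7, 20/9 , 37/10, 27.33,65, 79 ]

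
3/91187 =3/91187=0.00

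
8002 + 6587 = 14589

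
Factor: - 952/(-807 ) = 2^3*3^(  -  1 )*7^1*17^1* 269^(-1 )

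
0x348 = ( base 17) 2f7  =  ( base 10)840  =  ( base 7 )2310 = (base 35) O0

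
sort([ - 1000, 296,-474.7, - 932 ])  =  [ - 1000,-932,-474.7 , 296] 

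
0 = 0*3423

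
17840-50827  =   - 32987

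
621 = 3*207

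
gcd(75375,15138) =9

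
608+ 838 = 1446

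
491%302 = 189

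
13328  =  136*98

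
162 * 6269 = 1015578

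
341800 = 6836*50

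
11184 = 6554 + 4630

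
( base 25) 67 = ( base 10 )157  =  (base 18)8d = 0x9d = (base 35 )4h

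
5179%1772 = 1635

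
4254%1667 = 920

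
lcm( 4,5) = 20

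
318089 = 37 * 8597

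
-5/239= -5/239 = - 0.02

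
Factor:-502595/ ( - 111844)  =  2^(- 2)*5^1*27961^( - 1) * 100519^1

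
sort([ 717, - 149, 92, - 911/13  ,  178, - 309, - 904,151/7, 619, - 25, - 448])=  [ - 904 , - 448, - 309 , - 149, - 911/13, - 25, 151/7,  92 , 178,619, 717 ] 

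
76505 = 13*5885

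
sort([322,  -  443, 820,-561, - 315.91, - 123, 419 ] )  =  [-561,-443, -315.91,-123, 322, 419, 820 ]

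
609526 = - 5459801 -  - 6069327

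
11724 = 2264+9460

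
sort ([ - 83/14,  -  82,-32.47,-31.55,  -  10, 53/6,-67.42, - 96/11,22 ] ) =[- 82,-67.42, - 32.47, - 31.55,-10,  -  96/11,-83/14, 53/6,22]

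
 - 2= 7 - 9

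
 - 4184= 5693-9877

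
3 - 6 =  - 3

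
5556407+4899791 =10456198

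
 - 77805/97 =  - 77805/97 = -  802.11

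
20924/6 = 3487+ 1/3 = 3487.33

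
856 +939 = 1795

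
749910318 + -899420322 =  - 149510004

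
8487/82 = 207/2  =  103.50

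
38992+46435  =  85427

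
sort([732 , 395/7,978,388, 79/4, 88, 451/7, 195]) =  [ 79/4 , 395/7, 451/7, 88, 195,388,  732, 978 ]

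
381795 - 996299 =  - 614504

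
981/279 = 109/31  =  3.52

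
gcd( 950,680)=10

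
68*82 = 5576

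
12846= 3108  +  9738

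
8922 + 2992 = 11914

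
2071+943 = 3014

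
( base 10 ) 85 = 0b1010101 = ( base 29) 2r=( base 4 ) 1111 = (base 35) 2f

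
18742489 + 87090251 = 105832740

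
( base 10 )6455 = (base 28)86f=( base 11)4939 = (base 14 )24d1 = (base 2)1100100110111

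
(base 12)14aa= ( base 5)34214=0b100110000010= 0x982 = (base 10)2434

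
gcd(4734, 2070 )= 18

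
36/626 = 18/313= 0.06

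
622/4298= 311/2149= 0.14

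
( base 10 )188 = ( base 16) bc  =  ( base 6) 512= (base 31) 62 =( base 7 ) 356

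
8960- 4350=4610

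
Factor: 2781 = 3^3*103^1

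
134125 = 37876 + 96249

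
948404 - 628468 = 319936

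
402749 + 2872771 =3275520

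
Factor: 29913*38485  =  3^1*5^1*13^2*43^1 * 59^1*179^1 = 1151201805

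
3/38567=3/38567= 0.00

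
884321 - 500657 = 383664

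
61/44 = 61/44 = 1.39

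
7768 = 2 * 3884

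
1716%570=6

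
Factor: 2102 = 2^1*1051^1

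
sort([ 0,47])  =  [ 0 , 47]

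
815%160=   15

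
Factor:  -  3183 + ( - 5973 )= - 2^2*3^1*7^1*109^1 = -  9156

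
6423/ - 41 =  -157 + 14/41 = -156.66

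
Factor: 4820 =2^2*5^1* 241^1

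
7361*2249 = 16554889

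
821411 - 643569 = 177842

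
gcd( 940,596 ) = 4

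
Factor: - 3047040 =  - 2^7*3^2*5^1*23^2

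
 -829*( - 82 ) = 67978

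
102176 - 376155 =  - 273979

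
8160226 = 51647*158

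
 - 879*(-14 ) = 12306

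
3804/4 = 951 = 951.00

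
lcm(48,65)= 3120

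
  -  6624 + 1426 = -5198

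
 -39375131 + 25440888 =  - 13934243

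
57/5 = 57/5 =11.40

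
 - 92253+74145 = - 18108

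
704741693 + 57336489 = 762078182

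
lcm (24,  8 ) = 24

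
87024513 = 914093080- 827068567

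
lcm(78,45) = 1170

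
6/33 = 2/11 = 0.18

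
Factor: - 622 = -2^1*311^1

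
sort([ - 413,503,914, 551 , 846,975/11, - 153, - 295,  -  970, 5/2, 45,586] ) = [ - 970, - 413, - 295, - 153,  5/2, 45,975/11, 503, 551, 586, 846,914 ]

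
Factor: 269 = 269^1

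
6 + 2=8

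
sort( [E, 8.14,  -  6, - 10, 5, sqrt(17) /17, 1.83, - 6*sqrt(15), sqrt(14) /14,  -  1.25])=[ - 6*sqrt( 15),-10 , - 6, - 1.25, sqrt(17)/17,sqrt( 14)/14, 1.83, E, 5 , 8.14]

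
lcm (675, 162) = 4050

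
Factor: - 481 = -13^1 * 37^1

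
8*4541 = 36328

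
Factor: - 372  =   -2^2*3^1 * 31^1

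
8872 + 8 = 8880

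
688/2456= 86/307 = 0.28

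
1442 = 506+936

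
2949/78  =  37  +  21/26 = 37.81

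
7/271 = 7/271 =0.03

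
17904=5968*3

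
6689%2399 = 1891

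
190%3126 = 190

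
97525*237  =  23113425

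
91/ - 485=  - 1 + 394/485 = - 0.19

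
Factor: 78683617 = 19^1* 4141243^1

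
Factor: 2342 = 2^1* 1171^1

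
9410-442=8968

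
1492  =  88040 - 86548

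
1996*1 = 1996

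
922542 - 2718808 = -1796266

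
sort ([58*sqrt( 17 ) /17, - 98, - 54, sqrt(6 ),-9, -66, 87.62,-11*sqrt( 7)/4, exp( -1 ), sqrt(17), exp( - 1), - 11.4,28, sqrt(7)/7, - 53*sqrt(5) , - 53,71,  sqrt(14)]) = [-53 * sqrt (5) , -98,  -  66 ,- 54, - 53, - 11.4,-9 ,-11*sqrt(7 ) /4, exp( - 1), exp( - 1),  sqrt( 7 ) /7 , sqrt(6 ) , sqrt(14),sqrt(17 ),58*sqrt(17) /17,  28,71 , 87.62]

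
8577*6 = 51462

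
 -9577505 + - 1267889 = -10845394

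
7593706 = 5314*1429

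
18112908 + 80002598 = 98115506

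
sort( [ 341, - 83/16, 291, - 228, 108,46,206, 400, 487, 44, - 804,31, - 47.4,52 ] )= [ - 804, - 228, - 47.4, -83/16,31,44,  46, 52,  108,206,291,341, 400,487] 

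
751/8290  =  751/8290 = 0.09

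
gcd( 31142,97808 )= 2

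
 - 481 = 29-510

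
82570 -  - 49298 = 131868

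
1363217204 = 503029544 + 860187660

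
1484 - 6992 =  - 5508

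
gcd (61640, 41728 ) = 8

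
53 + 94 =147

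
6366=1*6366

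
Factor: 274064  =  2^4*7^1 * 2447^1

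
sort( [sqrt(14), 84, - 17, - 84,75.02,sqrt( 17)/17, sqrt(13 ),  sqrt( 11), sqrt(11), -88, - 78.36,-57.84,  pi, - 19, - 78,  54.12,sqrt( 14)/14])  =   [ - 88, - 84 ,-78.36, - 78,-57.84, - 19,  -  17,sqrt(17)/17,sqrt(14 ) /14,pi,sqrt(11), sqrt( 11),  sqrt(13 ),  sqrt(14) , 54.12,75.02, 84 ] 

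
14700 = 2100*7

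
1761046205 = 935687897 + 825358308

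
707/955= 707/955 = 0.74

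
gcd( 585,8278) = 1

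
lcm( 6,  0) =0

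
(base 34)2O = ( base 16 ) 5c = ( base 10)92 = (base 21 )48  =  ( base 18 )52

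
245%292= 245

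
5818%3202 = 2616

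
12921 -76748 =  - 63827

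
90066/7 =90066/7= 12866.57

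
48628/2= 24314 = 24314.00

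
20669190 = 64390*321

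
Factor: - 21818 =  - 2^1*10909^1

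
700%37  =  34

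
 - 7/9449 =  - 7/9449 =- 0.00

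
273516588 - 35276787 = 238239801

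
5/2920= 1/584 = 0.00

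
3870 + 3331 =7201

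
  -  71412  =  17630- 89042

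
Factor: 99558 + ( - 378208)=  - 278650 = - 2^1 * 5^2*5573^1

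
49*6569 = 321881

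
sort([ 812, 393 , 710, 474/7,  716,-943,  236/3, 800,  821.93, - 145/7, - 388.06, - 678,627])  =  [ - 943,-678, - 388.06,- 145/7, 474/7, 236/3,393,627, 710, 716, 800, 812, 821.93 ] 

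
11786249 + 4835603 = 16621852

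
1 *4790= 4790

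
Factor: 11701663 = 19^1*31^1 *19867^1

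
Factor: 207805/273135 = 299/393 = 3^( -1)*13^1*23^1*131^ ( - 1 ) 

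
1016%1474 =1016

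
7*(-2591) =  - 18137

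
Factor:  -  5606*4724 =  - 2^3*1181^1*2803^1 = - 26482744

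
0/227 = 0 = 0.00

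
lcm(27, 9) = 27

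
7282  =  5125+2157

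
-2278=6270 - 8548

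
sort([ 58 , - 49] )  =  [  -  49, 58]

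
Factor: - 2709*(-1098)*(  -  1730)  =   - 5145853860   =  - 2^2 *3^4*5^1  *  7^1*43^1*61^1*173^1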